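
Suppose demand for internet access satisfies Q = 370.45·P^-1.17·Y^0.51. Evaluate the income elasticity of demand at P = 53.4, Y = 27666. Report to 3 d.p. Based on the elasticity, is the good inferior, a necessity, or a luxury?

0.510 (necessity)

For a multiplicative demand Q = A·P^α·Y^β, the income elasticity is β everywhere.
Here β = 0.51, so η = 0.510.
Since 0 < η < 1, this is a necessity.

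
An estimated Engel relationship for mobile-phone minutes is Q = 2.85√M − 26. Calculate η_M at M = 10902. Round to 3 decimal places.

0.548

At M = 10902: Q = 271.576.
dQ/dM = 2.85/(2√M) = 0.0136478 at this income.
η = (dQ/dM)·(M/Q) = 0.0136478 × (10902/271.576) = 0.548.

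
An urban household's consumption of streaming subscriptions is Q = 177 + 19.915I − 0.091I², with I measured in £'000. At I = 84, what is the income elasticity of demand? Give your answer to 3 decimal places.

0.322

At I = 84: Q = 1207.7640.
dQ/dI = 19.915 − 0.182I = 4.62700.
η = (dQ/dI)·(I/Q) = 4.62700 × (84/1207.7640) = 0.322.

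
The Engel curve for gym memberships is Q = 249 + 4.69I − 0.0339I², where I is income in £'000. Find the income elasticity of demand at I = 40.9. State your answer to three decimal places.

At I = 40.9: Q = 384.1127.
dQ/dI = 4.69 − 0.0678I = 1.91698.
η = (dQ/dI)·(I/Q) = 1.91698 × (40.9/384.1127) = 0.204.

0.204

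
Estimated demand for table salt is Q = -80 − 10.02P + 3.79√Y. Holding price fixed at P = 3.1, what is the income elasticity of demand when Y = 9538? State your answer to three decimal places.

At P = 3.1, Y = 9538: Q = 259.080.
Holding P constant, ∂Q/∂Y = 3.79/(2√Y) = 0.0194035.
η_Y = (∂Q/∂Y)·(Y/Q) = 0.0194035 × (9538/259.080) = 0.714.

0.714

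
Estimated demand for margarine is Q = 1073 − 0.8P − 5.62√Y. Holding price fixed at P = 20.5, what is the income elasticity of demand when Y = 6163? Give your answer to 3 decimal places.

-0.358

At P = 20.5, Y = 6163: Q = 615.403.
Holding P constant, ∂Q/∂Y = -5.62/(2√Y) = -0.035794.
η_Y = (∂Q/∂Y)·(Y/Q) = -0.035794 × (6163/615.403) = -0.358.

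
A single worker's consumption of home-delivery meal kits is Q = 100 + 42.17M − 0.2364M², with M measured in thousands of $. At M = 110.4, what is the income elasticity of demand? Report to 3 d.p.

At M = 110.4: Q = 1874.2870.
dQ/dM = 42.17 − 0.4728M = -10.02712.
η = (dQ/dM)·(M/Q) = -10.02712 × (110.4/1874.2870) = -0.591.

-0.591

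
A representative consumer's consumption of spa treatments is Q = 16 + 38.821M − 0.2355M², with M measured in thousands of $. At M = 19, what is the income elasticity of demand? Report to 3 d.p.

At M = 19: Q = 668.5835.
dQ/dM = 38.821 − 0.471M = 29.87200.
η = (dQ/dM)·(M/Q) = 29.87200 × (19/668.5835) = 0.849.

0.849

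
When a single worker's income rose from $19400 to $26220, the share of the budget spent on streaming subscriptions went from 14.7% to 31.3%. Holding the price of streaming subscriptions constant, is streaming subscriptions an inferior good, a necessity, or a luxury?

The budget share rises as income rises, so η > 1.

luxury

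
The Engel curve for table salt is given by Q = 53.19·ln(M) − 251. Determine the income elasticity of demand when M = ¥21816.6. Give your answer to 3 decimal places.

At M = 21816.6: Q = 280.391.
dQ/dM = 53.19/M = 0.00243805 at this income.
η = (dQ/dM)·(M/Q) = 0.00243805 × (21816.6/280.391) = 0.190.

0.190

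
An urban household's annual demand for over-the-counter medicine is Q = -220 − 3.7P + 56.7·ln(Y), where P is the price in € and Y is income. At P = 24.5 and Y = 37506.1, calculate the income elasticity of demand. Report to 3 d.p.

0.198

At P = 24.5, Y = 37506.1: Q = 286.529.
Holding P constant, ∂Q/∂Y = 56.7/Y = 0.00151175.
η_Y = (∂Q/∂Y)·(Y/Q) = 0.00151175 × (37506.1/286.529) = 0.198.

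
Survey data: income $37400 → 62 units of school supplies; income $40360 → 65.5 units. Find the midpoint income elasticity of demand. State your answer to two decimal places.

ΔQ = 65.5 − 62 = 3.5; midpoint Q̄ = (62 + 65.5)/2 = 63.75.
ΔI = 40360 − 37400 = 2960; midpoint Ī = (37400 + 40360)/2 = 38880.
η = (ΔQ/Q̄) ÷ (ΔI/Ī) = (3.5/63.75) ÷ (2960/38880) = 0.72.

0.72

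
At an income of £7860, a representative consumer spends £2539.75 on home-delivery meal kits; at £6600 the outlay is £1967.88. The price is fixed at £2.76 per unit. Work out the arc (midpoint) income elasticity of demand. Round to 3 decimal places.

With a constant price, Q₁ = 2539.75/2.76 = 920.199 and Q₂ = 1967.88/2.76 = 713.000 (equivalently, work directly with expenditure since P cancels).
Midpoint %ΔQ = (1967.88 − 2539.75)/2253.82 = -0.25373; midpoint %ΔI = (6600 − 7860)/7230 = -0.17427.
η = -0.25373 / -0.17427 = 1.456.

1.456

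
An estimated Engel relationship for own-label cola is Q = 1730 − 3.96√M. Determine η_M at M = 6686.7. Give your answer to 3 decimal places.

-0.115

At M = 6686.7: Q = 1406.182.
dQ/dM = -3.96/(2√M) = -0.0242136 at this income.
η = (dQ/dM)·(M/Q) = -0.0242136 × (6686.7/1406.182) = -0.115.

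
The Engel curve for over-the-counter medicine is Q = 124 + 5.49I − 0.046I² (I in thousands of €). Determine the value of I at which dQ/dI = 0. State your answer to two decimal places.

59.67

dQ/dI = 5.49 − 0.092I.
The good is inferior where dQ/dI < 0. Setting dQ/dI = 0 gives I = 5.49 / 0.092 = 59.67.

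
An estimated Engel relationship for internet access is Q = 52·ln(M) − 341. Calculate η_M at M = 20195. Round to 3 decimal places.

0.298

At M = 20195: Q = 174.486.
dQ/dM = 52/M = 0.00257489 at this income.
η = (dQ/dM)·(M/Q) = 0.00257489 × (20195/174.486) = 0.298.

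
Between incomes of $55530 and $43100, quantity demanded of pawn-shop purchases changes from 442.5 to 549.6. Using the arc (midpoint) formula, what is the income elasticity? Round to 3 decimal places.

-0.857

ΔQ = 549.6 − 442.5 = 107.1; midpoint Q̄ = (442.5 + 549.6)/2 = 496.05.
ΔI = 43100 − 55530 = -12430; midpoint Ī = (55530 + 43100)/2 = 49315.
η = (ΔQ/Q̄) ÷ (ΔI/Ī) = (107.1/496.05) ÷ (-12430/49315) = -0.857.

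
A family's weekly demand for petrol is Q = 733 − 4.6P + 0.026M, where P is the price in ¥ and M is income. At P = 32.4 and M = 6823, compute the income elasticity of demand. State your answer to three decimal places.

0.233

At P = 32.4, M = 6823: Q = 761.358.
Holding P constant, ∂Q/∂M = 0.026.
η_M = (∂Q/∂M)·(M/Q) = 0.026 × (6823/761.358) = 0.233.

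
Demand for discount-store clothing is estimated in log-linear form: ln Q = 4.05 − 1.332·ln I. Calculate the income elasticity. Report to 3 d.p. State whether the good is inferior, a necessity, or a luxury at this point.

In a log-linear demand, the coefficient on ln I is the income elasticity.
So η = -1.332.
η < 0 ⇒ inferior good.

-1.332 (inferior good)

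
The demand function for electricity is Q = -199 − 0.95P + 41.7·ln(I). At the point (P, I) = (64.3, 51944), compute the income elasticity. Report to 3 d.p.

At P = 64.3, I = 51944: Q = 192.690.
Holding P constant, ∂Q/∂I = 41.7/I = 0.000802788.
η_I = (∂Q/∂I)·(I/Q) = 0.000802788 × (51944/192.690) = 0.216.

0.216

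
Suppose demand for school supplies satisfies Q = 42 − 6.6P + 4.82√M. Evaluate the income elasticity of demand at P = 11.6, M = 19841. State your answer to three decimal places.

At P = 11.6, M = 19841: Q = 644.376.
Holding P constant, ∂Q/∂M = 4.82/(2√M) = 0.0171094.
η_M = (∂Q/∂M)·(M/Q) = 0.0171094 × (19841/644.376) = 0.527.

0.527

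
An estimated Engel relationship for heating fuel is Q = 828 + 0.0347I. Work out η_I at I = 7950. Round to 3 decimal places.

0.250

At I = 7950: Q = 1103.865.
dQ/dI = 0.0347.
η = (dQ/dI)·(I/Q) = 0.0347 × (7950/1103.865) = 0.250.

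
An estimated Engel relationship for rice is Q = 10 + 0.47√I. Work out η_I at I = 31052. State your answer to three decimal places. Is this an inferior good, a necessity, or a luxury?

At I = 31052: Q = 92.821.
dQ/dI = 0.47/(2√I) = 0.00133359 at this income.
η = (dQ/dI)·(I/Q) = 0.00133359 × (31052/92.821) = 0.446.
Since 0 < η < 1, the good is a necessity.

0.446 (necessity)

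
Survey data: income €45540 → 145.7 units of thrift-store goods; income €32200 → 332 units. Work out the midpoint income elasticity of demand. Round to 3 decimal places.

-2.273

ΔQ = 332 − 145.7 = 186.3; midpoint Q̄ = (145.7 + 332)/2 = 238.85.
ΔI = 32200 − 45540 = -13340; midpoint Ī = (45540 + 32200)/2 = 38870.
η = (ΔQ/Q̄) ÷ (ΔI/Ī) = (186.3/238.85) ÷ (-13340/38870) = -2.273.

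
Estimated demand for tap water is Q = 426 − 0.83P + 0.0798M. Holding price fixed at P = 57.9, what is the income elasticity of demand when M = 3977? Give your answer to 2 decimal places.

At P = 57.9, M = 3977: Q = 695.308.
Holding P constant, ∂Q/∂M = 0.0798.
η_M = (∂Q/∂M)·(M/Q) = 0.0798 × (3977/695.308) = 0.46.

0.46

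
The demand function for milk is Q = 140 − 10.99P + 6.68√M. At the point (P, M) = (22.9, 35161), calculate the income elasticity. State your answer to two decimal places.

0.55

At P = 22.9, M = 35161: Q = 1140.914.
Holding P constant, ∂Q/∂M = 6.68/(2√M) = 0.0178121.
η_M = (∂Q/∂M)·(M/Q) = 0.0178121 × (35161/1140.914) = 0.55.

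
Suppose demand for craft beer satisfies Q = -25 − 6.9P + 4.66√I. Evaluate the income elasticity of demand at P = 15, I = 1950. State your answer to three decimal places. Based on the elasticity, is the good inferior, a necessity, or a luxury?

At P = 15, I = 1950: Q = 77.280.
Holding P constant, ∂Q/∂I = 4.66/(2√I) = 0.0527641.
η_I = (∂Q/∂I)·(I/Q) = 0.0527641 × (1950/77.280) = 1.331.
Since η > 1, this is a luxury.

1.331 (luxury)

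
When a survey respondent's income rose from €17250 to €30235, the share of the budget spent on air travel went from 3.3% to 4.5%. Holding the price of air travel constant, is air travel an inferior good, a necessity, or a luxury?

luxury

The budget share rises as income rises, so η > 1.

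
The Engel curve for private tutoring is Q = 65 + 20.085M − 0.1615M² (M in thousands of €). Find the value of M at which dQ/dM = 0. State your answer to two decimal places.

62.18

dQ/dM = 20.085 − 0.323M.
The good is inferior where dQ/dM < 0. Setting dQ/dM = 0 gives M = 20.085 / 0.323 = 62.18.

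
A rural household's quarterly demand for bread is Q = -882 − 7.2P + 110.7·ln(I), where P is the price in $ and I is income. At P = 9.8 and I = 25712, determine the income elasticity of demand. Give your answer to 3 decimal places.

0.645

At P = 9.8, I = 25712: Q = 171.567.
Holding P constant, ∂Q/∂I = 110.7/I = 0.00430538.
η_I = (∂Q/∂I)·(I/Q) = 0.00430538 × (25712/171.567) = 0.645.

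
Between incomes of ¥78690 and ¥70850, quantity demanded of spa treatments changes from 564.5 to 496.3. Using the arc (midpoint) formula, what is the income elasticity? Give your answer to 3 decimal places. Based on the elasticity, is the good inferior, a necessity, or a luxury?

ΔQ = 496.3 − 564.5 = -68.2; midpoint Q̄ = (564.5 + 496.3)/2 = 530.4.
ΔI = 70850 − 78690 = -7840; midpoint Ī = (78690 + 70850)/2 = 74770.
η = (ΔQ/Q̄) ÷ (ΔI/Ī) = (-68.2/530.4) ÷ (-7840/74770) = 1.226.
η > 1 ⇒ luxury.

1.226 (luxury)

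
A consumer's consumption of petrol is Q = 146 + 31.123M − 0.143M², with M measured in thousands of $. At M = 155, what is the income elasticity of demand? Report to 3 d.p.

At M = 155: Q = 1534.4900.
dQ/dM = 31.123 − 0.286M = -13.20700.
η = (dQ/dM)·(M/Q) = -13.20700 × (155/1534.4900) = -1.334.

-1.334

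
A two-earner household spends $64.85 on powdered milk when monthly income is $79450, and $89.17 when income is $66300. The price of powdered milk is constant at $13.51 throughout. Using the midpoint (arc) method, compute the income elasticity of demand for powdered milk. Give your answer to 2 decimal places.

With a constant price, Q₁ = 64.85/13.51 = 4.800 and Q₂ = 89.17/13.51 = 6.600 (equivalently, work directly with expenditure since P cancels).
Midpoint %ΔQ = (89.17 − 64.85)/77.01 = 0.31580; midpoint %ΔI = (66300 − 79450)/72875 = -0.18045.
η = 0.31580 / -0.18045 = -1.75.

-1.75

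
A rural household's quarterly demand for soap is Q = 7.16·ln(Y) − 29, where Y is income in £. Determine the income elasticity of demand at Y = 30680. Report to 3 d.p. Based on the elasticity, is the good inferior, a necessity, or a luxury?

0.159 (necessity)

At Y = 30680: Q = 44.973.
dQ/dY = 7.16/Y = 0.000233377 at this income.
η = (dQ/dY)·(Y/Q) = 0.000233377 × (30680/44.973) = 0.159.
Since 0 < η < 1, the good is a necessity.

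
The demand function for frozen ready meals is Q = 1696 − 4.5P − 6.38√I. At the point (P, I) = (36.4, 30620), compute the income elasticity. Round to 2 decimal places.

At P = 36.4, I = 30620: Q = 415.791.
Holding P constant, ∂Q/∂I = -6.38/(2√I) = -0.0182301.
η_I = (∂Q/∂I)·(I/Q) = -0.0182301 × (30620/415.791) = -1.34.

-1.34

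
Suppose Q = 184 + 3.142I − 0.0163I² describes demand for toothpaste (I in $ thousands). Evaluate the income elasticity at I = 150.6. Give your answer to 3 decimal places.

-0.926

At I = 150.6: Q = 287.4953.
dQ/dI = 3.142 − 0.0326I = -1.76756.
η = (dQ/dI)·(I/Q) = -1.76756 × (150.6/287.4953) = -0.926.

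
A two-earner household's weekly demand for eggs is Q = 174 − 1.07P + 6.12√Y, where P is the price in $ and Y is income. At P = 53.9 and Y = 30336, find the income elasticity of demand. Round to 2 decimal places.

0.45

At P = 53.9, Y = 30336: Q = 1182.262.
Holding P constant, ∂Q/∂Y = 6.12/(2√Y) = 0.0175688.
η_Y = (∂Q/∂Y)·(Y/Q) = 0.0175688 × (30336/1182.262) = 0.45.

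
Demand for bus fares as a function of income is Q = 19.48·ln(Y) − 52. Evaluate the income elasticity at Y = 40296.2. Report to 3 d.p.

0.126

At Y = 40296.2: Q = 154.566.
dQ/dY = 19.48/Y = 0.00048342 at this income.
η = (dQ/dY)·(Y/Q) = 0.00048342 × (40296.2/154.566) = 0.126.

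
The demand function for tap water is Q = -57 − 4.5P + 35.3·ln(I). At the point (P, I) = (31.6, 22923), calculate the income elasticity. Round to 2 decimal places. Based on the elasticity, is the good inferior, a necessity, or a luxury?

0.23 (necessity)

At P = 31.6, I = 22923: Q = 155.208.
Holding P constant, ∂Q/∂I = 35.3/I = 0.00153994.
η_I = (∂Q/∂I)·(I/Q) = 0.00153994 × (22923/155.208) = 0.23.
Since 0 < η < 1, this is a necessity.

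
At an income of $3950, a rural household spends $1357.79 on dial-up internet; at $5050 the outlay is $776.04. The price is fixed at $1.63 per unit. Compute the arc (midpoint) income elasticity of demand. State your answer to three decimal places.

-2.231

With a constant price, Q₁ = 1357.79/1.63 = 833.000 and Q₂ = 776.04/1.63 = 476.098 (equivalently, work directly with expenditure since P cancels).
Midpoint %ΔQ = (776.04 − 1357.79)/1066.92 = -0.54526; midpoint %ΔI = (5050 − 3950)/4500 = 0.24444.
η = -0.54526 / 0.24444 = -2.231.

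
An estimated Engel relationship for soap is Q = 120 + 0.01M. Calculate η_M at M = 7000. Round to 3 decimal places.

0.368

At M = 7000: Q = 190.000.
dQ/dM = 0.01.
η = (dQ/dM)·(M/Q) = 0.01 × (7000/190.000) = 0.368.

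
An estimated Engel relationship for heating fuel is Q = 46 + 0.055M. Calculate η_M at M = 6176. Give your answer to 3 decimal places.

0.881

At M = 6176: Q = 385.680.
dQ/dM = 0.055.
η = (dQ/dM)·(M/Q) = 0.055 × (6176/385.680) = 0.881.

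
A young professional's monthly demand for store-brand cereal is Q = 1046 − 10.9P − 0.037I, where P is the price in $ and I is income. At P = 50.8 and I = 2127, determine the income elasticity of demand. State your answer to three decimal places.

-0.190

At P = 50.8, I = 2127: Q = 413.581.
Holding P constant, ∂Q/∂I = −0.037.
η_I = (∂Q/∂I)·(I/Q) = -0.037 × (2127/413.581) = -0.190.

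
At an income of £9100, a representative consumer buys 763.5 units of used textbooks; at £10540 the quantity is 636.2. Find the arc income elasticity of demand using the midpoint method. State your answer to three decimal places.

ΔQ = 636.2 − 763.5 = -127.3; midpoint Q̄ = (763.5 + 636.2)/2 = 699.85.
ΔI = 10540 − 9100 = 1440; midpoint Ī = (9100 + 10540)/2 = 9820.
η = (ΔQ/Q̄) ÷ (ΔI/Ī) = (-127.3/699.85) ÷ (1440/9820) = -1.240.

-1.240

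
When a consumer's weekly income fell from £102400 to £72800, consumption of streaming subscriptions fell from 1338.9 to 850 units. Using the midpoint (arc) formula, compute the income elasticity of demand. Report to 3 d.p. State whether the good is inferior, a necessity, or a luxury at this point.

ΔQ = 850 − 1338.9 = -488.9; midpoint Q̄ = (1338.9 + 850)/2 = 1094.45.
ΔI = 72800 − 102400 = -29600; midpoint Ī = (102400 + 72800)/2 = 87600.
η = (ΔQ/Q̄) ÷ (ΔI/Ī) = (-488.9/1094.45) ÷ (-29600/87600) = 1.322.
η > 1 ⇒ luxury.

1.322 (luxury)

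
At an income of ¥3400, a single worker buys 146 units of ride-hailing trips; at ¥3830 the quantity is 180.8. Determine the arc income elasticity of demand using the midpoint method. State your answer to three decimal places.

ΔQ = 180.8 − 146 = 34.8; midpoint Q̄ = (146 + 180.8)/2 = 163.4.
ΔI = 3830 − 3400 = 430; midpoint Ī = (3400 + 3830)/2 = 3615.
η = (ΔQ/Q̄) ÷ (ΔI/Ī) = (34.8/163.4) ÷ (430/3615) = 1.790.

1.790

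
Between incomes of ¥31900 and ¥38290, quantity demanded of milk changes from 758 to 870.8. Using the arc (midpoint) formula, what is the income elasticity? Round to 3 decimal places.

ΔQ = 870.8 − 758 = 112.8; midpoint Q̄ = (758 + 870.8)/2 = 814.4.
ΔI = 38290 − 31900 = 6390; midpoint Ī = (31900 + 38290)/2 = 35095.
η = (ΔQ/Q̄) ÷ (ΔI/Ī) = (112.8/814.4) ÷ (6390/35095) = 0.761.

0.761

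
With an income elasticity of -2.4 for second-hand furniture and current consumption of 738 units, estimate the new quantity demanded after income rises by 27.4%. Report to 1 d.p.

%ΔQ ≈ η × %ΔI = -2.4 × 27.4% = -65.76%.
New Q ≈ 738 × (1 − 0.6576) = 252.7.

252.7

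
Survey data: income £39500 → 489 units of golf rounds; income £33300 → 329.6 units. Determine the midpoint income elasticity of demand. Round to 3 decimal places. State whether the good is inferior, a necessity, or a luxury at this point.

2.286 (luxury)

ΔQ = 329.6 − 489 = -159.4; midpoint Q̄ = (489 + 329.6)/2 = 409.3.
ΔI = 33300 − 39500 = -6200; midpoint Ī = (39500 + 33300)/2 = 36400.
η = (ΔQ/Q̄) ÷ (ΔI/Ī) = (-159.4/409.3) ÷ (-6200/36400) = 2.286.
η > 1 ⇒ luxury.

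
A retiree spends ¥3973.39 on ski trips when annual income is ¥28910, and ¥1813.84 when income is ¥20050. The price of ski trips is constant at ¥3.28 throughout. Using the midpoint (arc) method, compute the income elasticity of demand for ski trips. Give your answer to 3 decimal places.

With a constant price, Q₁ = 3973.39/3.28 = 1211.399 and Q₂ = 1813.84/3.28 = 553.000 (equivalently, work directly with expenditure since P cancels).
Midpoint %ΔQ = (1813.84 − 3973.39)/2893.62 = -0.74632; midpoint %ΔI = (20050 − 28910)/24480 = -0.36193.
η = -0.74632 / -0.36193 = 2.062.

2.062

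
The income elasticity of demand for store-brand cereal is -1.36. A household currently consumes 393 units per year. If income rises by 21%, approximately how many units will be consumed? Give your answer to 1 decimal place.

%ΔQ ≈ η × %ΔI = -1.36 × 21% = -28.56%.
New Q ≈ 393 × (1 − 0.2856) = 280.8.

280.8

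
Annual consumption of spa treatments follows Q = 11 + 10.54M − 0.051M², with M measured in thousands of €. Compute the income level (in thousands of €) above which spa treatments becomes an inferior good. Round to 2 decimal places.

103.33

dQ/dM = 10.54 − 0.102M.
The good is inferior where dQ/dM < 0. Setting dQ/dM = 0 gives M = 10.54 / 0.102 = 103.33.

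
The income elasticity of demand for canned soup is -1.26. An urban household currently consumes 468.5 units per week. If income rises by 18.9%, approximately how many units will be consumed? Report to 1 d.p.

356.9

%ΔQ ≈ η × %ΔI = -1.26 × 18.9% = -23.814%.
New Q ≈ 468.5 × (1 − 0.23814) = 356.9.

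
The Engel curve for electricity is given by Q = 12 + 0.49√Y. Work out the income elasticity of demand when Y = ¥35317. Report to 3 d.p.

At Y = 35317: Q = 104.085.
dQ/dY = 0.49/(2√Y) = 0.00130369 at this income.
η = (dQ/dY)·(Y/Q) = 0.00130369 × (35317/104.085) = 0.442.

0.442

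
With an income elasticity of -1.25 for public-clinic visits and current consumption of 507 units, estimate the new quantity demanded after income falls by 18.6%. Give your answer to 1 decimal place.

%ΔQ ≈ η × %ΔI = -1.25 × (-18.6%) = 23.25%.
New Q ≈ 507 × (1 + 0.2325) = 624.9.

624.9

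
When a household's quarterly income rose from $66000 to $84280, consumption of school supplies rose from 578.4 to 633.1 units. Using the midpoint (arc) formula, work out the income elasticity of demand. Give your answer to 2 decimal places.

0.37

ΔQ = 633.1 − 578.4 = 54.7; midpoint Q̄ = (578.4 + 633.1)/2 = 605.75.
ΔI = 84280 − 66000 = 18280; midpoint Ī = (66000 + 84280)/2 = 75140.
η = (ΔQ/Q̄) ÷ (ΔI/Ī) = (54.7/605.75) ÷ (18280/75140) = 0.37.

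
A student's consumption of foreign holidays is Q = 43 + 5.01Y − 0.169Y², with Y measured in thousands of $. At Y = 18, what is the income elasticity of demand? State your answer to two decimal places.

At Y = 18: Q = 78.4240.
dQ/dY = 5.01 − 0.338Y = -1.07400.
η = (dQ/dY)·(Y/Q) = -1.07400 × (18/78.4240) = -0.25.

-0.25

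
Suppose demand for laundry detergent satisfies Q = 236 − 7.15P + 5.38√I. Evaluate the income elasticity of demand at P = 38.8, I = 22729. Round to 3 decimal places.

At P = 38.8, I = 22729: Q = 769.676.
Holding P constant, ∂Q/∂I = 5.38/(2√I) = 0.0178428.
η_I = (∂Q/∂I)·(I/Q) = 0.0178428 × (22729/769.676) = 0.527.

0.527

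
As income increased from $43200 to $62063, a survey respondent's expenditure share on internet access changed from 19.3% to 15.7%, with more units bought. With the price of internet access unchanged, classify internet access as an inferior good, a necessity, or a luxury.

necessity

Quantity rises but the budget share falls as income rises, so 0 < η < 1.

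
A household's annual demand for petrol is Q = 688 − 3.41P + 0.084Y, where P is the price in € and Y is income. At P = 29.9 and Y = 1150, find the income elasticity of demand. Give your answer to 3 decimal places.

At P = 29.9, Y = 1150: Q = 682.641.
Holding P constant, ∂Q/∂Y = 0.084.
η_Y = (∂Q/∂Y)·(Y/Q) = 0.084 × (1150/682.641) = 0.142.

0.142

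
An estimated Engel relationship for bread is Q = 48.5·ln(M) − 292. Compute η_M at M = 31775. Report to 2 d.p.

At M = 31775: Q = 210.772.
dQ/dM = 48.5/M = 0.00152636 at this income.
η = (dQ/dM)·(M/Q) = 0.00152636 × (31775/210.772) = 0.23.

0.23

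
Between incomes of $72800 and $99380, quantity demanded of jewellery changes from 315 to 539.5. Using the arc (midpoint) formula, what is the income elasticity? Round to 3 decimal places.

1.702

ΔQ = 539.5 − 315 = 224.5; midpoint Q̄ = (315 + 539.5)/2 = 427.25.
ΔI = 99380 − 72800 = 26580; midpoint Ī = (72800 + 99380)/2 = 86090.
η = (ΔQ/Q̄) ÷ (ΔI/Ī) = (224.5/427.25) ÷ (26580/86090) = 1.702.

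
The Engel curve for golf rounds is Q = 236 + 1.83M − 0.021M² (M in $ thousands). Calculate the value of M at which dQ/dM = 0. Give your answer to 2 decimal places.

dQ/dM = 1.83 − 0.042M.
The good is inferior where dQ/dM < 0. Setting dQ/dM = 0 gives M = 1.83 / 0.042 = 43.57.

43.57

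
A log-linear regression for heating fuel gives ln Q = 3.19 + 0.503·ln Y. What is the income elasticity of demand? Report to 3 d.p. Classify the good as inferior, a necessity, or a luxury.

In a log-linear demand, the coefficient on ln Y is the income elasticity.
So η = 0.503.
0 < η < 1 ⇒ necessity.

0.503 (necessity)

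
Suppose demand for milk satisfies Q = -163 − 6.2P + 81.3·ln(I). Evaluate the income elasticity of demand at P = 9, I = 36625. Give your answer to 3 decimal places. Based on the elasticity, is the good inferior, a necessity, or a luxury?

At P = 9, I = 36625: Q = 635.540.
Holding P constant, ∂Q/∂I = 81.3/I = 0.0022198.
η_I = (∂Q/∂I)·(I/Q) = 0.0022198 × (36625/635.540) = 0.128.
Since 0 < η < 1, this is a necessity.

0.128 (necessity)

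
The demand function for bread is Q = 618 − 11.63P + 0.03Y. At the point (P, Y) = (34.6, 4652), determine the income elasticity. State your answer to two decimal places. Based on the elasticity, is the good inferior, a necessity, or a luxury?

At P = 34.6, Y = 4652: Q = 355.162.
Holding P constant, ∂Q/∂Y = 0.03.
η_Y = (∂Q/∂Y)·(Y/Q) = 0.03 × (4652/355.162) = 0.39.
Since 0 < η < 1, this is a necessity.

0.39 (necessity)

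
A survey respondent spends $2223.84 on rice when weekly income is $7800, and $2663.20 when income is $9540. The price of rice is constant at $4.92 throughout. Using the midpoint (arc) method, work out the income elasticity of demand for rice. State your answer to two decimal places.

With a constant price, Q₁ = 2223.84/4.92 = 452.000 and Q₂ = 2663.20/4.92 = 541.301 (equivalently, work directly with expenditure since P cancels).
Midpoint %ΔQ = (2663.20 − 2223.84)/2443.52 = 0.17981; midpoint %ΔI = (9540 − 7800)/8670 = 0.20069.
η = 0.17981 / 0.20069 = 0.90.

0.90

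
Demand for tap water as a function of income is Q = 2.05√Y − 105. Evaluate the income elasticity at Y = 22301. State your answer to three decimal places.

0.761

At Y = 22301: Q = 201.137.
dQ/dY = 2.05/(2√Y) = 0.00686375 at this income.
η = (dQ/dY)·(Y/Q) = 0.00686375 × (22301/201.137) = 0.761.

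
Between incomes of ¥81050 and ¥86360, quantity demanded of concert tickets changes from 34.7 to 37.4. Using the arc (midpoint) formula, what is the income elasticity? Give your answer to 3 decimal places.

1.181

ΔQ = 37.4 − 34.7 = 2.7; midpoint Q̄ = (34.7 + 37.4)/2 = 36.05.
ΔI = 86360 − 81050 = 5310; midpoint Ī = (81050 + 86360)/2 = 83705.
η = (ΔQ/Q̄) ÷ (ΔI/Ī) = (2.7/36.05) ÷ (5310/83705) = 1.181.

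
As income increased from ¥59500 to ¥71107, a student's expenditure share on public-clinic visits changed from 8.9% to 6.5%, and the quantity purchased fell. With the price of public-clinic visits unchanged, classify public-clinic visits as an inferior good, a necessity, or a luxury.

Quantity demanded falls as income rises, so η < 0.

inferior good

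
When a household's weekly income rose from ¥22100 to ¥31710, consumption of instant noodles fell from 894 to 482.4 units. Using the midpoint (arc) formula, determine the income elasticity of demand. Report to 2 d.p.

-1.67

ΔQ = 482.4 − 894 = -411.6; midpoint Q̄ = (894 + 482.4)/2 = 688.2.
ΔI = 31710 − 22100 = 9610; midpoint Ī = (22100 + 31710)/2 = 26905.
η = (ΔQ/Q̄) ÷ (ΔI/Ī) = (-411.6/688.2) ÷ (9610/26905) = -1.67.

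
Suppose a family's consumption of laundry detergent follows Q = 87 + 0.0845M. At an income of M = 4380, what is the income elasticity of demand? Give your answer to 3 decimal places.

0.810

At M = 4380: Q = 457.110.
dQ/dM = 0.0845.
η = (dQ/dM)·(M/Q) = 0.0845 × (4380/457.110) = 0.810.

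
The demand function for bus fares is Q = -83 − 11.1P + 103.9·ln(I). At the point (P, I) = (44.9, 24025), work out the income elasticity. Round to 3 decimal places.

At P = 44.9, I = 24025: Q = 466.634.
Holding P constant, ∂Q/∂I = 103.9/I = 0.00432466.
η_I = (∂Q/∂I)·(I/Q) = 0.00432466 × (24025/466.634) = 0.223.

0.223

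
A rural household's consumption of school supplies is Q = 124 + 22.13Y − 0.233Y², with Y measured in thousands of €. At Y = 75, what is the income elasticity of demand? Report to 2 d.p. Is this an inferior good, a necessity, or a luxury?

At Y = 75: Q = 473.1250.
dQ/dY = 22.13 − 0.466Y = -12.82000.
η = (dQ/dY)·(Y/Q) = -12.82000 × (75/473.1250) = -2.03.
η < 0 ⇒ inferior good.

-2.03 (inferior good)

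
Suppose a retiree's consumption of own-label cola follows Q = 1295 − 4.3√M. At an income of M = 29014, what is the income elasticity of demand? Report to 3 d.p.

At M = 29014: Q = 562.560.
dQ/dM = -4.3/(2√M) = -0.0126222 at this income.
η = (dQ/dM)·(M/Q) = -0.0126222 × (29014/562.560) = -0.651.

-0.651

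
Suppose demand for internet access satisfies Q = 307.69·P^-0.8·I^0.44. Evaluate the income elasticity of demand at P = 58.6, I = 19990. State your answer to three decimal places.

For a multiplicative demand Q = A·P^α·I^β, the income elasticity is β everywhere.
Here β = 0.44, so η = 0.440.

0.440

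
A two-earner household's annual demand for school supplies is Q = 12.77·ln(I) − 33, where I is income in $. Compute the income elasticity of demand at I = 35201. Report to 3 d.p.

At I = 35201: Q = 100.687.
dQ/dI = 12.77/I = 0.000362774 at this income.
η = (dQ/dI)·(I/Q) = 0.000362774 × (35201/100.687) = 0.127.

0.127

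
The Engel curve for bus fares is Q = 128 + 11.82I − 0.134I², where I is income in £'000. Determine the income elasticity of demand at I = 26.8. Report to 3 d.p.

0.357

At I = 26.8: Q = 348.5318.
dQ/dI = 11.82 − 0.268I = 4.63760.
η = (dQ/dI)·(I/Q) = 4.63760 × (26.8/348.5318) = 0.357.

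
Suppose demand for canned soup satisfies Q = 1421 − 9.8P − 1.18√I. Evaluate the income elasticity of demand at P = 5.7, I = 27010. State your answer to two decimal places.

-0.08

At P = 5.7, I = 27010: Q = 1171.210.
Holding P constant, ∂Q/∂I = -1.18/(2√I) = -0.00358996.
η_I = (∂Q/∂I)·(I/Q) = -0.00358996 × (27010/1171.210) = -0.08.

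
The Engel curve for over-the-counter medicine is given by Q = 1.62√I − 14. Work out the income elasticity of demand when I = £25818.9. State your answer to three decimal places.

At I = 25818.9: Q = 246.306.
dQ/dI = 1.62/(2√I) = 0.00504099 at this income.
η = (dQ/dI)·(I/Q) = 0.00504099 × (25818.9/246.306) = 0.528.

0.528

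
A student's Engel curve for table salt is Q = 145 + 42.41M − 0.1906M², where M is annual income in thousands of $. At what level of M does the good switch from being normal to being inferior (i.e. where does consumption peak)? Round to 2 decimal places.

111.25

dQ/dM = 42.41 − 0.3812M.
The good is inferior where dQ/dM < 0. Setting dQ/dM = 0 gives M = 42.41 / 0.3812 = 111.25.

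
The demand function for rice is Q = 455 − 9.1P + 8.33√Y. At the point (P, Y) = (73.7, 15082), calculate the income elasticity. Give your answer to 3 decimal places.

At P = 73.7, Y = 15082: Q = 807.327.
Holding P constant, ∂Q/∂Y = 8.33/(2√Y) = 0.0339145.
η_Y = (∂Q/∂Y)·(Y/Q) = 0.0339145 × (15082/807.327) = 0.634.

0.634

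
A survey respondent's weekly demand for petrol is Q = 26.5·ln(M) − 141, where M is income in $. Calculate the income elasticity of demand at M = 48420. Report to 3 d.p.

At M = 48420: Q = 144.873.
dQ/dM = 26.5/M = 0.000547295 at this income.
η = (dQ/dM)·(M/Q) = 0.000547295 × (48420/144.873) = 0.183.

0.183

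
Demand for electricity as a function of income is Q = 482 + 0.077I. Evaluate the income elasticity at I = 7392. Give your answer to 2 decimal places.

At I = 7392: Q = 1051.184.
dQ/dI = 0.077.
η = (dQ/dI)·(I/Q) = 0.077 × (7392/1051.184) = 0.54.

0.54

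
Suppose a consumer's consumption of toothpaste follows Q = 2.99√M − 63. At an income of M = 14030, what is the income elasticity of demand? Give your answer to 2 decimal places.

0.61

At M = 14030: Q = 291.160.
dQ/dM = 2.99/(2√M) = 0.0126215 at this income.
η = (dQ/dM)·(M/Q) = 0.0126215 × (14030/291.160) = 0.61.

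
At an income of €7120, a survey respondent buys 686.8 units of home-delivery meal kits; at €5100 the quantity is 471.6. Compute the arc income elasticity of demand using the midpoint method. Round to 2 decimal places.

1.12

ΔQ = 471.6 − 686.8 = -215.2; midpoint Q̄ = (686.8 + 471.6)/2 = 579.2.
ΔI = 5100 − 7120 = -2020; midpoint Ī = (7120 + 5100)/2 = 6110.
η = (ΔQ/Q̄) ÷ (ΔI/Ī) = (-215.2/579.2) ÷ (-2020/6110) = 1.12.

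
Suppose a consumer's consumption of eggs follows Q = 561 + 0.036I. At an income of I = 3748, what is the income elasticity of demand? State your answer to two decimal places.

At I = 3748: Q = 695.928.
dQ/dI = 0.036.
η = (dQ/dI)·(I/Q) = 0.036 × (3748/695.928) = 0.19.

0.19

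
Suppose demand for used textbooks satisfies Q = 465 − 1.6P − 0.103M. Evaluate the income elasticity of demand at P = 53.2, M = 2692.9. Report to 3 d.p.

-2.706

At P = 53.2, M = 2692.9: Q = 102.511.
Holding P constant, ∂Q/∂M = −0.103.
η_M = (∂Q/∂M)·(M/Q) = -0.103 × (2692.9/102.511) = -2.706.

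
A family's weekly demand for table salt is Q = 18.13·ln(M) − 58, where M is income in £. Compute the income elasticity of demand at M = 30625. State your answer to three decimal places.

0.140

At M = 30625: Q = 129.275.
dQ/dM = 18.13/M = 0.000592 at this income.
η = (dQ/dM)·(M/Q) = 0.000592 × (30625/129.275) = 0.140.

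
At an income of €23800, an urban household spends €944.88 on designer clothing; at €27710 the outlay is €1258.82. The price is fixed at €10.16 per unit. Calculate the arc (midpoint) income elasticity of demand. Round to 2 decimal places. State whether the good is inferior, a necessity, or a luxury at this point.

1.88 (luxury)

With a constant price, Q₁ = 944.88/10.16 = 93.000 and Q₂ = 1258.82/10.16 = 123.900 (equivalently, work directly with expenditure since P cancels).
Midpoint %ΔQ = (1258.82 − 944.88)/1101.85 = 0.28492; midpoint %ΔI = (27710 − 23800)/25755 = 0.15182.
η = 0.28492 / 0.15182 = 1.88.
η > 1 ⇒ luxury.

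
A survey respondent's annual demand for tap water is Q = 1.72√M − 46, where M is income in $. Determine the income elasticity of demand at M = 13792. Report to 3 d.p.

0.647

At M = 13792: Q = 155.996.
dQ/dM = 1.72/(2√M) = 0.00732293 at this income.
η = (dQ/dM)·(M/Q) = 0.00732293 × (13792/155.996) = 0.647.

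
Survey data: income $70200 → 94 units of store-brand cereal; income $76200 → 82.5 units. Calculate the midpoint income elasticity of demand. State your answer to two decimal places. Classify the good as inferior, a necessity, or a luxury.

-1.59 (inferior good)

ΔQ = 82.5 − 94 = -11.5; midpoint Q̄ = (94 + 82.5)/2 = 88.25.
ΔI = 76200 − 70200 = 6000; midpoint Ī = (70200 + 76200)/2 = 73200.
η = (ΔQ/Q̄) ÷ (ΔI/Ī) = (-11.5/88.25) ÷ (6000/73200) = -1.59.
η < 0 ⇒ inferior good.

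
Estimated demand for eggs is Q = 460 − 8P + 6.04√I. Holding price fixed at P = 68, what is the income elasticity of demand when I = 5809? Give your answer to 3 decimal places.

At P = 68, I = 5809: Q = 376.349.
Holding P constant, ∂Q/∂I = 6.04/(2√I) = 0.0396238.
η_I = (∂Q/∂I)·(I/Q) = 0.0396238 × (5809/376.349) = 0.612.

0.612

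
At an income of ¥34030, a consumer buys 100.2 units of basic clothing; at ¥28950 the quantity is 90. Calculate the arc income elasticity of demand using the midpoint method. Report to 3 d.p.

0.665

ΔQ = 90 − 100.2 = -10.2; midpoint Q̄ = (100.2 + 90)/2 = 95.1.
ΔI = 28950 − 34030 = -5080; midpoint Ī = (34030 + 28950)/2 = 31490.
η = (ΔQ/Q̄) ÷ (ΔI/Ī) = (-10.2/95.1) ÷ (-5080/31490) = 0.665.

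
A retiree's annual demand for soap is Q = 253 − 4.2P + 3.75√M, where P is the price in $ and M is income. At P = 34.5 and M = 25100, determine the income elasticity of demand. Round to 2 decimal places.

0.42

At P = 34.5, M = 25100: Q = 702.212.
Holding P constant, ∂Q/∂M = 3.75/(2√M) = 0.0118349.
η_M = (∂Q/∂M)·(M/Q) = 0.0118349 × (25100/702.212) = 0.42.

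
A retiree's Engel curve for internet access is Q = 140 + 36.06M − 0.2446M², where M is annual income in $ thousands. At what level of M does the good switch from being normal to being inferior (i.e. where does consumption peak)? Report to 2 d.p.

73.71

dQ/dM = 36.06 − 0.4892M.
The good is inferior where dQ/dM < 0. Setting dQ/dM = 0 gives M = 36.06 / 0.4892 = 73.71.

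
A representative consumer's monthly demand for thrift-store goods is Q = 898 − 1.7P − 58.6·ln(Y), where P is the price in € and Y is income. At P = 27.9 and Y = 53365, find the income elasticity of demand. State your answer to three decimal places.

At P = 27.9, Y = 53365: Q = 212.714.
Holding P constant, ∂Q/∂Y = -58.6/Y = -0.0010981.
η_Y = (∂Q/∂Y)·(Y/Q) = -0.0010981 × (53365/212.714) = -0.275.

-0.275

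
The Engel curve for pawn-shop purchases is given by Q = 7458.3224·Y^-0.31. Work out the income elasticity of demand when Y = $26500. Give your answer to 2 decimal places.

For Q = A·Y^β the income elasticity is constant and equal to β.
Here β = -0.31, so η = -0.31.

-0.31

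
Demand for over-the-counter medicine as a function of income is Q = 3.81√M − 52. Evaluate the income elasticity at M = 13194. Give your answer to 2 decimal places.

At M = 13194: Q = 385.636.
dQ/dM = 3.81/(2√M) = 0.0165847 at this income.
η = (dQ/dM)·(M/Q) = 0.0165847 × (13194/385.636) = 0.57.

0.57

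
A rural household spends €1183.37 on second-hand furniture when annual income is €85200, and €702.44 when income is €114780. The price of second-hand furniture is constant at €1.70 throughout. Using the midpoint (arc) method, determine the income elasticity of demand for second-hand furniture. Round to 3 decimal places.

With a constant price, Q₁ = 1183.37/1.70 = 696.100 and Q₂ = 702.44/1.70 = 413.200 (equivalently, work directly with expenditure since P cancels).
Midpoint %ΔQ = (702.44 − 1183.37)/942.91 = -0.51005; midpoint %ΔI = (114780 − 85200)/99990 = 0.29583.
η = -0.51005 / 0.29583 = -1.724.

-1.724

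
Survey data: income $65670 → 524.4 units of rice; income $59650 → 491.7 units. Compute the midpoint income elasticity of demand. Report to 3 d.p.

ΔQ = 491.7 − 524.4 = -32.7; midpoint Q̄ = (524.4 + 491.7)/2 = 508.05.
ΔI = 59650 − 65670 = -6020; midpoint Ī = (65670 + 59650)/2 = 62660.
η = (ΔQ/Q̄) ÷ (ΔI/Ī) = (-32.7/508.05) ÷ (-6020/62660) = 0.670.

0.670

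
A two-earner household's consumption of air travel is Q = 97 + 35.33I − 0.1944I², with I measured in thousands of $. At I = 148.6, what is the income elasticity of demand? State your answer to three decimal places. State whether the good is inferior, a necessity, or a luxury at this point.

-3.164 (inferior good)

At I = 148.6: Q = 1054.3050.
dQ/dI = 35.33 − 0.3888I = -22.44568.
η = (dQ/dI)·(I/Q) = -22.44568 × (148.6/1054.3050) = -3.164.
η < 0 ⇒ inferior good.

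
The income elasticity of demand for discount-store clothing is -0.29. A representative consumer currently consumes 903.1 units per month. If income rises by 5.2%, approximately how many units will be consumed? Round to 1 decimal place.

889.5

%ΔQ ≈ η × %ΔI = -0.29 × 5.2% = -1.508%.
New Q ≈ 903.1 × (1 − 0.01508) = 889.5.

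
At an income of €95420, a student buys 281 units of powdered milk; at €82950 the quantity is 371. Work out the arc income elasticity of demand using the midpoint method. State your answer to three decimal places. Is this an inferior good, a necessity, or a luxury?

-1.974 (inferior good)

ΔQ = 371 − 281 = 90; midpoint Q̄ = (281 + 371)/2 = 326.
ΔI = 82950 − 95420 = -12470; midpoint Ī = (95420 + 82950)/2 = 89185.
η = (ΔQ/Q̄) ÷ (ΔI/Ī) = (90/326) ÷ (-12470/89185) = -1.974.
η < 0 ⇒ inferior good.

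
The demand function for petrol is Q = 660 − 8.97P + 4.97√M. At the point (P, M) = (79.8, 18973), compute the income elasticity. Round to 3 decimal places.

0.544

At P = 79.8, M = 18973: Q = 628.774.
Holding P constant, ∂Q/∂M = 4.97/(2√M) = 0.0180409.
η_M = (∂Q/∂M)·(M/Q) = 0.0180409 × (18973/628.774) = 0.544.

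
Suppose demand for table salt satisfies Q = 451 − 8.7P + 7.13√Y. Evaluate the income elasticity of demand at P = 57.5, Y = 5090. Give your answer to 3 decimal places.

At P = 57.5, Y = 5090: Q = 459.434.
Holding P constant, ∂Q/∂Y = 7.13/(2√Y) = 0.049969.
η_Y = (∂Q/∂Y)·(Y/Q) = 0.049969 × (5090/459.434) = 0.554.

0.554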